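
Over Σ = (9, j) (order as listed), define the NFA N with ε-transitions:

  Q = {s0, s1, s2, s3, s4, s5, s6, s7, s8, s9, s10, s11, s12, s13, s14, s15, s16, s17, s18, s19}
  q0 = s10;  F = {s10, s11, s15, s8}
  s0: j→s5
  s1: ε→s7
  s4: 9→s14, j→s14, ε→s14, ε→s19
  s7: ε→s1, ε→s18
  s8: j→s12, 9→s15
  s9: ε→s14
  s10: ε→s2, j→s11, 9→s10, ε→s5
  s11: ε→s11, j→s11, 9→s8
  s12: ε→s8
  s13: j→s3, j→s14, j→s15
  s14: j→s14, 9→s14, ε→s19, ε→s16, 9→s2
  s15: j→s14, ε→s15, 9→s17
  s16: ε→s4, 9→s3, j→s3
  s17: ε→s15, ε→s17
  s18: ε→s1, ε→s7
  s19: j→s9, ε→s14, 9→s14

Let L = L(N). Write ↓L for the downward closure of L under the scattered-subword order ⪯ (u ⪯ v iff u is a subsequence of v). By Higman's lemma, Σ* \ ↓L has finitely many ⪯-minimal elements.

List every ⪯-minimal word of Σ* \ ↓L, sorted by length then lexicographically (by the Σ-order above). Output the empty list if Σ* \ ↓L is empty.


|Q|=20, |F|=4, |δ|=40 (19 ε).
min D↑ (5 st, q0=0, F={4}): 0:9→0,j→1 1:9→2,j→1 2:9→3,j→2 3:9→3,j→4 4:9→4,j→4 [Hopcroft].
'j99j': N↓-sim [14, 12, 11, 9, 7] end={s14,s16,s19,s2,s3,s4,s9} ∉↓L; 4/4 del acc.
1 words, ⪯-incomp.

Antichain: [j99j].


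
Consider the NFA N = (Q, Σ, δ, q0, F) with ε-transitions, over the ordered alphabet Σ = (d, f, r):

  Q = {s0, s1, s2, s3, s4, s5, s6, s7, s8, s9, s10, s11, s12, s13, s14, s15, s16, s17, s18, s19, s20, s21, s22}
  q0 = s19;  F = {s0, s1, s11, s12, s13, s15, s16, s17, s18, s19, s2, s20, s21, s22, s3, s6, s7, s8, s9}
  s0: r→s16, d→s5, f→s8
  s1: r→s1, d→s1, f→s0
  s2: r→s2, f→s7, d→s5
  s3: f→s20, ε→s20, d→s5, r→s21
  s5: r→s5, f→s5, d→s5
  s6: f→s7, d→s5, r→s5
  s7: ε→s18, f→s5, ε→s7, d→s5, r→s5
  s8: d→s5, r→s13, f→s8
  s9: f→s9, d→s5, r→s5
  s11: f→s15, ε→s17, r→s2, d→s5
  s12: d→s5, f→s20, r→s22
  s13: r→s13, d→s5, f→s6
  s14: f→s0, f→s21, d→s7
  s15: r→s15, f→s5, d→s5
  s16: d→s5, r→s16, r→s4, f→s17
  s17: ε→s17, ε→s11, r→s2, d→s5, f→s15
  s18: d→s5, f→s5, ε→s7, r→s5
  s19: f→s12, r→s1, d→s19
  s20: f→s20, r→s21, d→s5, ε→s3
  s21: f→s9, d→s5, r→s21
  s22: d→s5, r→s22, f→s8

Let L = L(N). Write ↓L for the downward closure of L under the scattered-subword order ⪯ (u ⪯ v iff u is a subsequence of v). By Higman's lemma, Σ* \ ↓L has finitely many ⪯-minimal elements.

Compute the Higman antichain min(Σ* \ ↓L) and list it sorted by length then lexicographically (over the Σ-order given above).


|Q|=23, |F|=19, |δ|=72 (8 ε).
min D↑ (17 st, q0=0, F={3}): 0:d→0,f→1,r→2 1:d→3,f→4,r→5 2:d→2,f→6,r→2 3:d→3,f→3,r→3 4:d→3,f→4,r→7 5:d→3,f→8,r→5 6:d→3,f→8,r→9 7:d→3,f→10,r→7 8:d→3,f→8,r→11 9:d→3,f→12,r→9 10:d→3,f→10,r→3 11:d→3,f→13,r→11 12:d→3,f→14,r→15 13:d→3,f→16,r→3 14:d→3,f→3,r→14 15:d→3,f→16,r→15 16:d→3,f→3,r→3.
'fd': |S_i|=[21, 19, 1] end={s5} rej; 2/2 deletions ∈↓L.
'ffrfr': |S_i|=[21, 19, 14, 9, 5, 1] end={s5} rej; 5/5 single-dels accept.
'rfrfff': run [21, 17, 14, 11, 8, 4, 1] end={s5} ∉↓L; 6/6 del acc.
3 minimals (antichain).

Antichain: [fd, ffrfr, rfrfff].


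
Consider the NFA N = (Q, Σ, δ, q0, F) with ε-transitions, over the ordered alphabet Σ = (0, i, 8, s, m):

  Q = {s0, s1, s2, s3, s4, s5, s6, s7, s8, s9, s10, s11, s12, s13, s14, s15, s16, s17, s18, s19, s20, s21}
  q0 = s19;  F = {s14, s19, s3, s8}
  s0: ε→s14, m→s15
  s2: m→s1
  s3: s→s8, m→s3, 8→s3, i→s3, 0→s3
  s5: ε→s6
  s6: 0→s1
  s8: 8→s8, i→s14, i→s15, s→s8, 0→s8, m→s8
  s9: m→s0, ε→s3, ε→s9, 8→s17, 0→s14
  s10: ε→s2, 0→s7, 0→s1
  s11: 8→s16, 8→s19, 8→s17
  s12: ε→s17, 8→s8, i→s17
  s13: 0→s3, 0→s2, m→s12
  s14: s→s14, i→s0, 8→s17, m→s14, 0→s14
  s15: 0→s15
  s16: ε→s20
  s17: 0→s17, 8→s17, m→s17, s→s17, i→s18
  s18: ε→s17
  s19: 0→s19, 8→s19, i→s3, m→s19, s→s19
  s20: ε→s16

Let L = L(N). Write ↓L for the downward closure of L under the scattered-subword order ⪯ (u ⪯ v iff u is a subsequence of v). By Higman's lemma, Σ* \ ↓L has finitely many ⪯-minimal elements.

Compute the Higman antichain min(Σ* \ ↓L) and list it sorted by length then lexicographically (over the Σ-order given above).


|Q|=22, |F|=4, |δ|=52 (9 ε).
min D↑ (5 st, q0=0, F={4}): 0:0→0,i→1,8→0,s→0,m→0 1:0→1,i→1,8→1,s→2,m→1 2:0→2,i→3,8→2,s→2,m→2 3:0→3,i→3,8→4,s→3,m→3 4:0→4,i→4,8→4,s→4,m→4 (ε-aug+det+¬).
'isi8': |S_i|=[8, 7, 6, 5, 2] end={s17,s18} — reject; 4/4 deletions ∈↓L.
1 minimals (antichain).

Antichain: [isi8].


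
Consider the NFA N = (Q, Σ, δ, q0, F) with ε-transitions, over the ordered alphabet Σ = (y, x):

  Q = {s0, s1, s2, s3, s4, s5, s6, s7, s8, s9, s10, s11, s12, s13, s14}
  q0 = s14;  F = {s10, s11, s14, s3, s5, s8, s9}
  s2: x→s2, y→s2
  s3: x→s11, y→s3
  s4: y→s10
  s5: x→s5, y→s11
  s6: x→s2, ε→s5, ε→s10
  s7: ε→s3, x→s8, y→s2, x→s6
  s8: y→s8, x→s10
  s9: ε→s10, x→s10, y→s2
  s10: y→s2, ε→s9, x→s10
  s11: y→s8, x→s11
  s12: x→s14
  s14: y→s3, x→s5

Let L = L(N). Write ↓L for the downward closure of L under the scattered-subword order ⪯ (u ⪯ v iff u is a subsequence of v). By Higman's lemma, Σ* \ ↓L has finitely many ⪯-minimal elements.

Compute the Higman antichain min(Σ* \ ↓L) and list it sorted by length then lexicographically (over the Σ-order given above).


Antichain: [yxyxy, xyyxy].

|Q|=15, |F|=7, |δ|=27 (5 ε).
min D↑ (7 st, q0=0, F={6}): 0:y→1,x→2 1:y→1,x→3 2:y→3,x→2 3:y→4,x→3 4:y→4,x→5 5:y→6,x→5 6:y→6,x→6.
'yxyxy': run [8, 6, 5, 4, 3, 1] end={s2} — reject; 5/5 del acc.
'xyyxy': N↓-sim [8, 6, 5, 4, 3, 1] end={s2} rej; 5/5 single-dels accept.
2 words, ⪯-incomp.


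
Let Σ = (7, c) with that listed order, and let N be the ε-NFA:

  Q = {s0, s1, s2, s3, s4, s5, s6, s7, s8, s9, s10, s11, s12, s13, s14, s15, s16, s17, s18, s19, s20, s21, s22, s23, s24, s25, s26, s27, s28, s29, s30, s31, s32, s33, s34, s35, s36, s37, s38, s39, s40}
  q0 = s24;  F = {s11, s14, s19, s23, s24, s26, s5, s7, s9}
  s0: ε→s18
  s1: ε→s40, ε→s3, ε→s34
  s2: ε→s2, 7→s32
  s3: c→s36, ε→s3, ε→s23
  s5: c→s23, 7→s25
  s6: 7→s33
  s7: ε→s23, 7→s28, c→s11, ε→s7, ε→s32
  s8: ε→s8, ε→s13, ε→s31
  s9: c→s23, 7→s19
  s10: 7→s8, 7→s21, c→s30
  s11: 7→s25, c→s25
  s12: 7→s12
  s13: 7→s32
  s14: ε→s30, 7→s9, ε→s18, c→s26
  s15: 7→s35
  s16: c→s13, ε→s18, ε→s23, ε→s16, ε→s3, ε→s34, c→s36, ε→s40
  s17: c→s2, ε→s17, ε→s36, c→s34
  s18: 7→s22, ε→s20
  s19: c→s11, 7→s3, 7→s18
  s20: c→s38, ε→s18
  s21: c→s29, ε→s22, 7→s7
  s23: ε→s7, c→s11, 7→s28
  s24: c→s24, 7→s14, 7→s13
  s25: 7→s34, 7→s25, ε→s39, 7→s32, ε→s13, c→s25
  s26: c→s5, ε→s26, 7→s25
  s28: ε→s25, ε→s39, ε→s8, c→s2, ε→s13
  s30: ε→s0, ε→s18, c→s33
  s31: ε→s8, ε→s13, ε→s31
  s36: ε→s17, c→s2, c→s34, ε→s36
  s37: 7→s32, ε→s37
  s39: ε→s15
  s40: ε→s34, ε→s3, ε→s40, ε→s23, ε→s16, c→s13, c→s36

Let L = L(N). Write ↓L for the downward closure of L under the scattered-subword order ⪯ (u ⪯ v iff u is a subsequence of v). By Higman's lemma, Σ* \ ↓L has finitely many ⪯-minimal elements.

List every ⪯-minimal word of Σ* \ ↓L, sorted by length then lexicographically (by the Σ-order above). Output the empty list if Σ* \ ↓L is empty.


|Q|=41, |F|=9, |δ|=96 (48 ε).
min D↑ (9 st, q0=0, F={6}): 0:7→1,c→0 1:7→2,c→3 2:7→4,c→5 3:7→6,c→7 4:7→5,c→8 5:7→6,c→8 6:7→6,c→6 7:7→6,c→5 8:7→6,c→6 (ε-aug+det+¬).
'7c7': N↓-sim [30, 29, 20, 11] end={s13,s15,s2,s25,s28,s31,s32,s34,s35,s39,s8} ∉↓L; 3/3 del acc.
'77777': |S_i|=[30, 29, 23, 22, 21, 12] end={s13,s15,s2,s22,s25,s28,s31,s32,s34,s35,s39,s8} rej; 5/5 del acc.
'777cc': N↓-sim [30, 29, 23, 22, 12, 8] end={s13,s15,s2,s25,s32,s34,s35,s39} ∉↓L; 5/5 deletions ∈↓L.
'77ccc': run [30, 29, 23, 17, 9, 7] end={s13,s15,s25,s32,s34,s35,s39} rej; 5/5 del acc.
'7ccccc': |S_i|=[30, 29, 20, 15, 14, 9, 7] end={s13,s15,s25,s32,s34,s35,s39} rej; 6/6 single-dels accept.
5 minimals (antichain).

Antichain: [7c7, 77777, 777cc, 77ccc, 7ccccc].


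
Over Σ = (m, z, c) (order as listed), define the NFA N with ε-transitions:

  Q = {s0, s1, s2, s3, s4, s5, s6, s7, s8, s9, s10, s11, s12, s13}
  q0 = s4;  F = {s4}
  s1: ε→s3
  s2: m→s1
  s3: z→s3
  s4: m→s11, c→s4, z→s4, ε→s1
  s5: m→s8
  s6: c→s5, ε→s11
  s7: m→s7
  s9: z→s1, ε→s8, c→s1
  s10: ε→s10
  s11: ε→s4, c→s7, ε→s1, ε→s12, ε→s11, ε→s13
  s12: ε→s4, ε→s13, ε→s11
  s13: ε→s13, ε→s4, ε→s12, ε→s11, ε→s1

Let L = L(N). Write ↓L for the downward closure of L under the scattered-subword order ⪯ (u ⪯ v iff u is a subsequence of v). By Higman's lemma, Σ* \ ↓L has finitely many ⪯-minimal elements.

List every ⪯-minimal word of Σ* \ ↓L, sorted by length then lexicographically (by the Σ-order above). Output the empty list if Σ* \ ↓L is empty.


Antichain: [].

|Q|=14, |F|=1, |δ|=29 (18 ε).
min D↑ (1 st, q0=0, F={}): 0:m→0,z→0,c→0.
L(D↑) = ∅ ⇒ ↓L = Σ*.


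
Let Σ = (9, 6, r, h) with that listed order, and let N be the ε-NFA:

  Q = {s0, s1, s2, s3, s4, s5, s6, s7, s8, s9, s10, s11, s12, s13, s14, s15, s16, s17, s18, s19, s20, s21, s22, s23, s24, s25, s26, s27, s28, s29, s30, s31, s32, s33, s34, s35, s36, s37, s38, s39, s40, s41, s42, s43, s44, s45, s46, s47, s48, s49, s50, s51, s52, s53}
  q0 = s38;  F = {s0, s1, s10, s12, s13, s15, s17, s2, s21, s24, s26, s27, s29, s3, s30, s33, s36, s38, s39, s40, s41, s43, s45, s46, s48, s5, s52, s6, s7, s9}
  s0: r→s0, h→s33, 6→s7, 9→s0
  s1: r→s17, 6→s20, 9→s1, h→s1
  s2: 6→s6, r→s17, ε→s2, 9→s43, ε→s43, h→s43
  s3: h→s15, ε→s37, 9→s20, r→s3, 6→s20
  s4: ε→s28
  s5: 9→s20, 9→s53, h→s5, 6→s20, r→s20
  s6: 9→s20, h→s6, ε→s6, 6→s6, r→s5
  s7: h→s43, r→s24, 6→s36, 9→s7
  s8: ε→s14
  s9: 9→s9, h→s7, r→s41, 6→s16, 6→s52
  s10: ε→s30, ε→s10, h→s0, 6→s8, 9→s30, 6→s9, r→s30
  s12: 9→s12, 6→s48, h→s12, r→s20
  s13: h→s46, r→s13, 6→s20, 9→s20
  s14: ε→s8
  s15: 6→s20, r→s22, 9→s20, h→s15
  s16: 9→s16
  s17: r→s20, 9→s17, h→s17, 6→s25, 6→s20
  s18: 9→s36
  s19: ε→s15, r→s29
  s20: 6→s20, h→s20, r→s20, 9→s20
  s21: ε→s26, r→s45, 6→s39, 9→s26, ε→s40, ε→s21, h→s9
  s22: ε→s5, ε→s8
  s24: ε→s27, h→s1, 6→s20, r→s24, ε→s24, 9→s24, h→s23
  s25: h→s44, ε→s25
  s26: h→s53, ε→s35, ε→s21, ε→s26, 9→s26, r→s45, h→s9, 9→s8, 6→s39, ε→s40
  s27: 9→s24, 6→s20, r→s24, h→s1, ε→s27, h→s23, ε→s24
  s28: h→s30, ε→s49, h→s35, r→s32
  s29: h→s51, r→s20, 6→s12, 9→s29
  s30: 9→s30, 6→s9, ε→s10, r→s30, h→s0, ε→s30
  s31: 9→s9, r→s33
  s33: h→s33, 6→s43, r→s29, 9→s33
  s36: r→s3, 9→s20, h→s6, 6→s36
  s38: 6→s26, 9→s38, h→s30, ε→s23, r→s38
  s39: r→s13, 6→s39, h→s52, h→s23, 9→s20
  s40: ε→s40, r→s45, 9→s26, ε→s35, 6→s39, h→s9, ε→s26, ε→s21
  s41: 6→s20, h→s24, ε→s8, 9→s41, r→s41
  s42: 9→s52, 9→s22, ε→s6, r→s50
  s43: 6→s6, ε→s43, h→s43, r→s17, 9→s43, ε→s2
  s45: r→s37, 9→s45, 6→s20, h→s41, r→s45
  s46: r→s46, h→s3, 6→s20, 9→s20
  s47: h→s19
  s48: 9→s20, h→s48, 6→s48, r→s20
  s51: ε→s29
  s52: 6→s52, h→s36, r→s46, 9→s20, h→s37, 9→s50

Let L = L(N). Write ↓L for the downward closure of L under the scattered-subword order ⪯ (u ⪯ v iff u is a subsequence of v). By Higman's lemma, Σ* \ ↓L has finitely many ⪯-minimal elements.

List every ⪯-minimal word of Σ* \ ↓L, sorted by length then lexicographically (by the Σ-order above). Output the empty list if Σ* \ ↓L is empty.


|Q|=54, |F|=30, |δ|=186 (37 ε).
min D↑ (26 st, q0=0, F={7}): 0:9→0,6→1,r→0,h→2 1:9→1,6→3,r→4,h→5 2:9→2,6→5,r→2,h→6 3:9→7,6→3,r→8,h→9 4:9→4,6→7,r→4,h→10 5:9→5,6→9,r→10,h→11 6:9→6,6→11,r→6,h→12 7:9→7,6→7,r→7,h→7 8:9→7,6→7,r→8,h→13 9:9→7,6→9,r→13,h→14 10:9→10,6→7,r→10,h→15 11:9→11,6→14,r→15,h→16 12:9→12,6→16,r→17,h→12 13:9→7,6→7,r→13,h→18 14:9→7,6→14,r→18,h→19 15:9→15,6→7,r→15,h→20 16:9→16,6→19,r→21,h→16 17:9→17,6→22,r→7,h→17 18:9→7,6→7,r→18,h→23 19:9→7,6→19,r→24,h→19 20:9→20,6→7,r→21,h→20 21:9→21,6→7,r→7,h→21 22:9→22,6→25,r→7,h→22 23:9→7,6→7,r→24,h→23 24:9→7,6→7,r→7,h→24 25:9→7,6→25,r→7,h→25.
'669': N↓-sim [43, 36, 21, 4] end={s16,s20,s50,s53} ∉↓L; 3/3 deletions ∈↓L.
'6r6': N↓-sim [43, 36, 20, 3] end={s20,s25,s44} rej; 3/3 deletions ∈↓L.
'hhhrr': |S_i|=[43, 35, 27, 20, 13, 1] end={s20} — reject; 5/5 del acc.
3 minimals (antichain).

A = [669, 6r6, hhhrr].


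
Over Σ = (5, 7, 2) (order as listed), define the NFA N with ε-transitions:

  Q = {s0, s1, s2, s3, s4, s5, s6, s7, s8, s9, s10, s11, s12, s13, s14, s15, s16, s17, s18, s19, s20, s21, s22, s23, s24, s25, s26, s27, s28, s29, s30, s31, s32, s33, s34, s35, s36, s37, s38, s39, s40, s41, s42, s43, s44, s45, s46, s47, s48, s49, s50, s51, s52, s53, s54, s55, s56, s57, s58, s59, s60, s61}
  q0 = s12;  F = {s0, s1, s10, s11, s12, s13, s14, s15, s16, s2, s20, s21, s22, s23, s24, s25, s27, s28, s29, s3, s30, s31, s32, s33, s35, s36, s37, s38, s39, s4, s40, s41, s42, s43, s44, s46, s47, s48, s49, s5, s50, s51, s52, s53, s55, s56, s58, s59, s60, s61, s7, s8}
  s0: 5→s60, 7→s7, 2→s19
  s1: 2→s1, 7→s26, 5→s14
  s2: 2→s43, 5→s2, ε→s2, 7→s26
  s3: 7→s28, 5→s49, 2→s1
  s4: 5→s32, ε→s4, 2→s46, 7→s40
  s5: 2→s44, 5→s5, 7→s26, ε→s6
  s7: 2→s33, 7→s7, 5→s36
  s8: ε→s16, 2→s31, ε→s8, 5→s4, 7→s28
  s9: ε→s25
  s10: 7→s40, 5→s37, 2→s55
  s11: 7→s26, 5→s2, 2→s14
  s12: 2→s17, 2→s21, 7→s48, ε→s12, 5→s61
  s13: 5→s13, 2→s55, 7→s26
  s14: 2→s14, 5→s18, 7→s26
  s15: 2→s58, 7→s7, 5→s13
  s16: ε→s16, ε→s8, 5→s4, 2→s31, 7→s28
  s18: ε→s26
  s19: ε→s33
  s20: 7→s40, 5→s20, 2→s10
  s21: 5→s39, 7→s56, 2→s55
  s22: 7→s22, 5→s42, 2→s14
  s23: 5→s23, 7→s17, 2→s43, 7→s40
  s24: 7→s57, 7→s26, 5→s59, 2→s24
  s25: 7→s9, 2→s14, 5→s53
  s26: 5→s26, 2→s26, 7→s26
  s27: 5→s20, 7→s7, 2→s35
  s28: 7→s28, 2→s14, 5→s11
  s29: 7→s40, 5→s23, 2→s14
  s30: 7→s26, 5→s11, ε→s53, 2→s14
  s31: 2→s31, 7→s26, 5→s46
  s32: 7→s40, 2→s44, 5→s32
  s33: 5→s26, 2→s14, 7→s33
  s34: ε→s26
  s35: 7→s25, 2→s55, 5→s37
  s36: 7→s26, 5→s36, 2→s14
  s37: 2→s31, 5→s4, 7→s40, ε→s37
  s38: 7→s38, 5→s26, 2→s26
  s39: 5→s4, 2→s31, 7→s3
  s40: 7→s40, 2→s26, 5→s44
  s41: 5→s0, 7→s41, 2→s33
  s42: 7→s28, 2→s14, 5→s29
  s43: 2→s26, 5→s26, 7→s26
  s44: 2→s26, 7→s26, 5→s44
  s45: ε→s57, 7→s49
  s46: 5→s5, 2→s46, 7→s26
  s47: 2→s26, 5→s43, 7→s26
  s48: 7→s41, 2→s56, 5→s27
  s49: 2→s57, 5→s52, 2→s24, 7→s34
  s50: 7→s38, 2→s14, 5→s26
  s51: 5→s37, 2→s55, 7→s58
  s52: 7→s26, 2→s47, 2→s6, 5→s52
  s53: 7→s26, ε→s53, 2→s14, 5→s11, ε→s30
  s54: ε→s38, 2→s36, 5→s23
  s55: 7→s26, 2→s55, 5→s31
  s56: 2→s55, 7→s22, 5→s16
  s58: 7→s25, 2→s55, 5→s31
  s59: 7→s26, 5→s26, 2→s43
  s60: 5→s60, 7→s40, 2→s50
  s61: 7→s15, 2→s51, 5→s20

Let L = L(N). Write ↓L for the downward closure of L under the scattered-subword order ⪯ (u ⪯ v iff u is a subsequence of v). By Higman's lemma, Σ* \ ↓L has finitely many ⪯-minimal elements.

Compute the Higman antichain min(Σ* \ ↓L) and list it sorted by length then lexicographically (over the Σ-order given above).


|Q|=62, |F|=52, |δ|=185 (18 ε).
min D↑ (51 st, q0=0, F={26}): 0:5→1,7→2,2→3 1:5→4,7→5,2→6 2:5→7,7→8,2→9 3:5→10,7→9,2→11 4:5→4,7→12,2→13 5:5→14,7→15,2→16 6:5→17,7→16,2→11 7:5→4,7→15,2→18 8:5→19,7→8,2→20 9:5→21,7→22,2→11 10:5→23,7→24,2→25 11:5→25,7→26,2→11 12:5→27,7→12,2→26 13:5→17,7→12,2→11 14:5→14,7→26,2→11 15:5→28,7→15,2→20 16:5→25,7→29,2→11 17:5→23,7→12,2→25 18:5→17,7→29,2→11 19:5→30,7→15,2→20 20:5→26,7→20,2→31 21:5→23,7→32,2→25 22:5→33,7→22,2→31 23:5→34,7→12,2→35 24:5→36,7→32,2→37 25:5→35,7→26,2→25 26:5→26,7→26,2→26 27:5→27,7→26,2→26 28:5→28,7→26,2→31 29:5→38,7→29,2→31 30:5→30,7→12,2→39 31:5→26,7→26,2→31 32:5→40,7→32,2→31 33:5→41,7→32,2→31 34:5→34,7→12,2→27 35:5→42,7→26,2→35 36:5→43,7→26,2→44 37:5→31,7→26,2→37 38:5→40,7→26,2→31 39:5→26,7→45,2→31 40:5→46,7→26,2→31 41:5→47,7→12,2→31 42:5→42,7→26,2→27 43:5→43,7→26,2→48 44:5→49,7→26,2→44 45:5→26,7→45,2→26 46:5→46,7→26,2→50 47:5→47,7→12,2→50 48:5→50,7→26,2→26 49:5→26,7→26,2→50 50:5→26,7→26,2→26 [Hopcroft].
'227': run [60, 48, 15, 2] end={s26,s57} ∉↓L; 3/3 single-dels accept.
'5572': N↓-sim [60, 54, 35, 7, 1] end={s26} rej; 4/4 del acc.
'5757': N↓-sim [60, 54, 35, 23, 3] end={s26,s34,s57} rej; 4/4 deletions ∈↓L.
'7725': run [60, 55, 29, 8, 2] end={s18,s26} rej; 4/4 del acc.
'255522': |S_i|=[60, 48, 34, 23, 14, 5, 1] end={s26} — reject; 6/6 deletions ∈↓L.
'257255': |S_i|=[60, 48, 34, 20, 10, 5, 2] end={s18,s26} — reject; 6/6 deletions ∈↓L.
6 words, ⪯-incomp.

A = [227, 5572, 5757, 7725, 255522, 257255].


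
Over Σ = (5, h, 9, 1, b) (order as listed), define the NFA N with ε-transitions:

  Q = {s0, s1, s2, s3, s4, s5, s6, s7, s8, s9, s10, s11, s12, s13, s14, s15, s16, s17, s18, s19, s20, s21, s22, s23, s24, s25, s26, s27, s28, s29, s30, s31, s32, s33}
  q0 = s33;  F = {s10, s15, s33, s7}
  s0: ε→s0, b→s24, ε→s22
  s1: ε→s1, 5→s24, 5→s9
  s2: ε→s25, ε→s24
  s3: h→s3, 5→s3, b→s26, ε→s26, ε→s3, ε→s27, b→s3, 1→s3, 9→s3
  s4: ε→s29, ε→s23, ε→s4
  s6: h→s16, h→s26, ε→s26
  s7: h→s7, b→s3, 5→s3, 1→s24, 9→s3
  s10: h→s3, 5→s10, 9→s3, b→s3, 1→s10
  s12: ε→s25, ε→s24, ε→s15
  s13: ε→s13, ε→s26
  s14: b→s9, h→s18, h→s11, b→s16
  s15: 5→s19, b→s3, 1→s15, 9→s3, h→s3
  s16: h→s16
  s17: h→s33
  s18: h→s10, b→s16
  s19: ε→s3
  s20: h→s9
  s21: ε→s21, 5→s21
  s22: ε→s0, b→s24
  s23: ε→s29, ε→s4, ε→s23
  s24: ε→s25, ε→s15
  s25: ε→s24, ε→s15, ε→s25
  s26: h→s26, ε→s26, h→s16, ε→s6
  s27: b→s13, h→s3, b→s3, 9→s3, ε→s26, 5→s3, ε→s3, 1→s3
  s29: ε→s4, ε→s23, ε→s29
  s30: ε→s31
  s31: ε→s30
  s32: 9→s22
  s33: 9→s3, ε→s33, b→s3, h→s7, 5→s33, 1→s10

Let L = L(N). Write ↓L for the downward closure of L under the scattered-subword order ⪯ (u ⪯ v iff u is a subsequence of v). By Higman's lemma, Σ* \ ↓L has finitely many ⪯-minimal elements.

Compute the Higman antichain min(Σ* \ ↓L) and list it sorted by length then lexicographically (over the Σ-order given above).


|Q|=34, |F|=4, |δ|=89 (38 ε).
min D↑ (5 st, q0=0, F={2}): 0:5→0,h→1,9→2,1→3,b→2 1:5→2,h→1,9→2,1→4,b→2 2:5→2,h→2,9→2,1→2,b→2 3:5→3,h→2,9→2,1→3,b→2 4:5→2,h→2,9→2,1→4,b→2 (ε-aug+det+¬).
'9': run [13, 6] end={s13,s16,s26,s27,s3,s6} rej; 1/1 single-dels accept.
'b': run [13, 6] end={s13,s16,s26,s27,s3,s6} ∉↓L; 1/1 del acc.
'h5': run [13, 11, 7] end={s13,s16,s19,s26,s27,s3,s6} rej; 2/2 del acc.
'1h': |S_i|=[13, 11, 6] end={s13,s16,s26,s27,s3,s6} — reject; 2/2 del acc.
4 words, ⪯-incomp.

Antichain: [9, b, h5, 1h].


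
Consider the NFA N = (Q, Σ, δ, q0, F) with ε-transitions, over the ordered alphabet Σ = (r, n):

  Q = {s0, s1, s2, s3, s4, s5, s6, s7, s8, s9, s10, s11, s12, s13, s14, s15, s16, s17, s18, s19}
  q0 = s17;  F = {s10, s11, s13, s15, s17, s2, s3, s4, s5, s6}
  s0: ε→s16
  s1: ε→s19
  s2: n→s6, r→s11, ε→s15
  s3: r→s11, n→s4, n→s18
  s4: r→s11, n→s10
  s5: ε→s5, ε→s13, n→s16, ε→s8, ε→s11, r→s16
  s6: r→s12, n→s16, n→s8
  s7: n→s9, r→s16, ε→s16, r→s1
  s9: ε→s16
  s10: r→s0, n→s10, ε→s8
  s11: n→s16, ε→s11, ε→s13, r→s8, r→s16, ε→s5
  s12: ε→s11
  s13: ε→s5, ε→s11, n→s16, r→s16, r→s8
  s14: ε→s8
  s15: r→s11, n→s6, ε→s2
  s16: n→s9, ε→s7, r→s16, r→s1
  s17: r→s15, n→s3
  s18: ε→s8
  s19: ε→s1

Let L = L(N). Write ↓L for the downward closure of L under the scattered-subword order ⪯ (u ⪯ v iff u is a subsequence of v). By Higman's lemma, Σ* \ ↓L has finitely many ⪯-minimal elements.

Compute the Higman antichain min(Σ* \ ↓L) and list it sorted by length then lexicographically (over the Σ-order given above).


min(Σ*\↓L) = [rrr, rrn, rnn, nrr, nrn, nnnr].

|Q|=20, |F|=10, |δ|=51 (21 ε).
min D↑ (8 st, q0=0, F={6}): 0:r→1,n→2 1:r→3,n→4 2:r→3,n→5 3:r→6,n→6 4:r→3,n→6 5:r→3,n→7 6:r→6,n→6 7:r→6,n→7 (ε-aug+det+¬).
'rrr': N↓-sim [19, 14, 10, 6] end={s1,s16,s19,s7,s8,s9} rej; 3/3 del acc.
'rrn': N↓-sim [19, 14, 10, 5] end={s1,s16,s19,s7,s9} — reject; 3/3 del acc.
'rnn': |S_i|=[19, 14, 11, 6] end={s1,s16,s19,s7,s8,s9} rej; 3/3 single-dels accept.
'nrr': run [19, 16, 11, 6] end={s1,s16,s19,s7,s8,s9} rej; 3/3 deletions ∈↓L.
'nrn': run [19, 16, 11, 5] end={s1,s16,s19,s7,s9} — reject; 3/3 single-dels accept.
'nnnr': run [19, 16, 13, 8, 6] end={s0,s1,s16,s19,s7,s9} — reject; 4/4 del acc.
6 obstructions.


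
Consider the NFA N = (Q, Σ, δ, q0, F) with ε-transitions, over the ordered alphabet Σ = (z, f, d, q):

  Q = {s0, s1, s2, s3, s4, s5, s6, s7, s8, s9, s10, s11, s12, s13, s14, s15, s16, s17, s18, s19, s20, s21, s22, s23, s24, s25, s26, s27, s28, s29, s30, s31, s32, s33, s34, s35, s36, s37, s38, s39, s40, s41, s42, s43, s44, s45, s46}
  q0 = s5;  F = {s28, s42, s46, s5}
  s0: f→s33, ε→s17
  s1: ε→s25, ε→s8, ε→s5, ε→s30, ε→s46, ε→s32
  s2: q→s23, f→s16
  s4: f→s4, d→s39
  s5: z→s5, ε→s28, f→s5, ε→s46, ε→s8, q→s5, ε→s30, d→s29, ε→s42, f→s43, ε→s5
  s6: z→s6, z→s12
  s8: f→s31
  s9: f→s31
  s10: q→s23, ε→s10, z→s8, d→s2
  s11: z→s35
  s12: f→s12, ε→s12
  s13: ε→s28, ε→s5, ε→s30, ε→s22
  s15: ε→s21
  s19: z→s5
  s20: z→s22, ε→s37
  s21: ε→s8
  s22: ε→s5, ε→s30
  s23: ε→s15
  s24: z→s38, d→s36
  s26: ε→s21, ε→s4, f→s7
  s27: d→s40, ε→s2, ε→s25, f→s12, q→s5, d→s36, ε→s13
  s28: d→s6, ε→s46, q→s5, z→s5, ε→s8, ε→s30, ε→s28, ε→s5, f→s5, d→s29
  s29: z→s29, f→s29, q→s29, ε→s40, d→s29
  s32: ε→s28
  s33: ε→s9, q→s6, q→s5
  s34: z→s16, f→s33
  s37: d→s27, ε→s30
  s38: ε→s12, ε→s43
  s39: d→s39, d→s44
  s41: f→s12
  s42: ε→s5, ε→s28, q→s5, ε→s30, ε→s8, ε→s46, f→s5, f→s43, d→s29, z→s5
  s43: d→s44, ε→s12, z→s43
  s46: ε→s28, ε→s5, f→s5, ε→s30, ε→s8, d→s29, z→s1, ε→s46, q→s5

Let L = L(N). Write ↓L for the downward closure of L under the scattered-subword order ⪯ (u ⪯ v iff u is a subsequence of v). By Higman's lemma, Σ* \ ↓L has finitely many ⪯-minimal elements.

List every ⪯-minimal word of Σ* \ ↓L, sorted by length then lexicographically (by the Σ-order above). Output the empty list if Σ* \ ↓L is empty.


A = [d].

|Q|=47, |F|=4, |δ|=108 (52 ε).
min D↑ (2 st, q0=0, F={1}): 0:z→0,f→0,d→1,q→0 1:z→1,f→1,d→1,q→1 [Hopcroft].
'd': |S_i|=[16, 5] end={s12,s29,s40,s44,s6} rej; 1/1 del acc.
1 minimals (antichain).


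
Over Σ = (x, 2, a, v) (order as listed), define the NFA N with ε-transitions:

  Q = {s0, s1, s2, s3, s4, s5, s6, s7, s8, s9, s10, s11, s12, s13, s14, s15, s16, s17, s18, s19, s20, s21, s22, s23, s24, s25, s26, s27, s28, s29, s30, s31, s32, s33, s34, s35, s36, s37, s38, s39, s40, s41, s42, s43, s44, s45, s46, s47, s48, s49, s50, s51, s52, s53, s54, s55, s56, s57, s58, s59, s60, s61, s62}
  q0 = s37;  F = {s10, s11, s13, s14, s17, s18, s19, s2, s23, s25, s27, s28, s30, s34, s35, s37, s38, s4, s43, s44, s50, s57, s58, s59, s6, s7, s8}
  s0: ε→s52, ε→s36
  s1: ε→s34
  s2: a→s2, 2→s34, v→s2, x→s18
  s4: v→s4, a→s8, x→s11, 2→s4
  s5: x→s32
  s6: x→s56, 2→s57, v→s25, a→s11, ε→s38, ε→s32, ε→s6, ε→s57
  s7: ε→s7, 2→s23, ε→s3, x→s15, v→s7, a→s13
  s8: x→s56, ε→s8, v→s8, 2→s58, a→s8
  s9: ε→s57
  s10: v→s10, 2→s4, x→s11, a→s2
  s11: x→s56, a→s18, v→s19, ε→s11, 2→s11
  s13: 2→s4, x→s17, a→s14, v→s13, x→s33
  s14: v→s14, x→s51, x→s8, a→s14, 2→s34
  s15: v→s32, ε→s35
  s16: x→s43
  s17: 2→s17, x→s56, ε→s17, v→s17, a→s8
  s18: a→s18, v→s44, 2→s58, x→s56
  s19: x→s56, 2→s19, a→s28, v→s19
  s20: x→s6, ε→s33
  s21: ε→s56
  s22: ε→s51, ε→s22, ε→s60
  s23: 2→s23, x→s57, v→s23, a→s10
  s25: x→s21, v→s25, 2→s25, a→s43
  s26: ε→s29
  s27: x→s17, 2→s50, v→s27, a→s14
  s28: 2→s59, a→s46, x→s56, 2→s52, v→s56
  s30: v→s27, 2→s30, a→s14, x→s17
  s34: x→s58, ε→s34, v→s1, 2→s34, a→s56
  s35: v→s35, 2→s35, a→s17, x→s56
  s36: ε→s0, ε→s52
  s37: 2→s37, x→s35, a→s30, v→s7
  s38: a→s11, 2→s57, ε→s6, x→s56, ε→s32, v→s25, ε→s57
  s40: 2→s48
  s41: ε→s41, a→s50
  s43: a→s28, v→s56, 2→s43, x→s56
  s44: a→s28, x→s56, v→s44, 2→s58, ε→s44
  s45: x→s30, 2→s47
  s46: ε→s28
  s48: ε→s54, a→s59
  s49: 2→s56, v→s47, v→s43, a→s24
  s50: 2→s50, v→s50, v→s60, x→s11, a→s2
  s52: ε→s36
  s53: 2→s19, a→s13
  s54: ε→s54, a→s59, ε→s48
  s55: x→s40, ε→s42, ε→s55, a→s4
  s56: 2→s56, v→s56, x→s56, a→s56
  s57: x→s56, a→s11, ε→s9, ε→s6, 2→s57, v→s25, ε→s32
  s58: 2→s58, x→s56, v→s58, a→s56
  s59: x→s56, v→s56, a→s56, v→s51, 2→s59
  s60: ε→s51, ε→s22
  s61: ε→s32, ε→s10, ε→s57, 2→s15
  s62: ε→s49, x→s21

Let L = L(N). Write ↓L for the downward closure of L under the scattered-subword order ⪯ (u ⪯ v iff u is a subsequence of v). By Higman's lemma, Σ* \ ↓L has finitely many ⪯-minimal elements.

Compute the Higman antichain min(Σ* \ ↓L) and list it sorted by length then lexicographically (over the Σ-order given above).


|Q|=63, |F|=27, |δ|=181 (44 ε).
min D↑ (26 st, q0=0, F={4}): 0:x→1,2→0,a→2,v→3 1:x→4,2→1,a→5,v→1 2:x→5,2→2,a→6,v→7 3:x→1,2→8,a→9,v→3 4:x→4,2→4,a→4,v→4 5:x→4,2→5,a→10,v→5 6:x→10,2→11,a→6,v→6 7:x→5,2→12,a→6,v→7 8:x→13,2→8,a→14,v→8 9:x→5,2→15,a→6,v→9 10:x→4,2→16,a→10,v→10 11:x→16,2→11,a→4,v→11 12:x→17,2→12,a→18,v→12 13:x→4,2→13,a→17,v→19 14:x→17,2→15,a→18,v→14 15:x→17,2→15,a→10,v→15 16:x→4,2→16,a→4,v→16 17:x→4,2→17,a→20,v→21 18:x→20,2→11,a→18,v→18 19:x→4,2→19,a→22,v→19 20:x→4,2→16,a→20,v→23 21:x→4,2→21,a→24,v→21 22:x→4,2→22,a→24,v→4 23:x→4,2→16,a→24,v→23 24:x→4,2→25,a→24,v→4 25:x→4,2→25,a→4,v→4 (ε-aug+det+¬).
'xx': N↓-sim [42, 26, 2] end={s21,s56} ∉↓L; 2/2 deletions ∈↓L.
'aa2a': N↓-sim [42, 29, 16, 9, 1] end={s56} ∉↓L; 4/4 deletions ∈↓L.
'va2ax': |S_i|=[42, 40, 24, 19, 12, 1] end={s56} — reject; 5/5 deletions ∈↓L.
'v2xvav': run [42, 40, 33, 21, 14, 9, 2] end={s51,s56} — reject; 6/6 del acc.
4 minimals (antichain).

Antichain: [xx, aa2a, va2ax, v2xvav].


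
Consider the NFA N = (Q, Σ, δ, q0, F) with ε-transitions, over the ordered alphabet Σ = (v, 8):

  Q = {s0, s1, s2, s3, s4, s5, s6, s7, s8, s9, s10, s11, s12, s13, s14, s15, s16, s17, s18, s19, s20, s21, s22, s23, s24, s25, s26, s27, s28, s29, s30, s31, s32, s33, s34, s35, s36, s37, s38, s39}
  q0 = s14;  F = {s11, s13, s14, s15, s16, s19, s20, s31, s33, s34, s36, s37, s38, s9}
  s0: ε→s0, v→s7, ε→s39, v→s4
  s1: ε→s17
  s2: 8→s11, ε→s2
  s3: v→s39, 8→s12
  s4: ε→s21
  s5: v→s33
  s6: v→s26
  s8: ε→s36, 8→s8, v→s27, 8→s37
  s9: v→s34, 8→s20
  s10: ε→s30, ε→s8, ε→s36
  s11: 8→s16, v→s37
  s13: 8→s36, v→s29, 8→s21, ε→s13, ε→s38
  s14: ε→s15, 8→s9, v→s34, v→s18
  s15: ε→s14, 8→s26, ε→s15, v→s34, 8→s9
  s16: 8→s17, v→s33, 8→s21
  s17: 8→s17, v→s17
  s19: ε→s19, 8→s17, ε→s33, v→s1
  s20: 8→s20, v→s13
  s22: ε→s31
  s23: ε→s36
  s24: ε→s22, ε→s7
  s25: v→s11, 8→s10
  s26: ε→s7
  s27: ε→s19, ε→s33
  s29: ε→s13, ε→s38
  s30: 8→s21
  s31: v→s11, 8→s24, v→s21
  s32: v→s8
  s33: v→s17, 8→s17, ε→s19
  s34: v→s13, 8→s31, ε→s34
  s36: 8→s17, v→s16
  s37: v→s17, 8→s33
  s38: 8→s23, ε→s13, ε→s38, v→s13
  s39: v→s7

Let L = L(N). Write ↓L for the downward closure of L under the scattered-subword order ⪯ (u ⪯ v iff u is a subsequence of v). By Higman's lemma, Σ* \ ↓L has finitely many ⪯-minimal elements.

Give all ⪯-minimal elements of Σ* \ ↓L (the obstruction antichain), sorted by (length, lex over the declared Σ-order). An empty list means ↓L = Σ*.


A = [vv88, v8vvv, 88v88].

|Q|=40, |F|=14, |δ|=79 (29 ε).
min D↑ (12 st, q0=0, F={9}): 0:v→1,8→2 1:v→3,8→4 2:v→1,8→5 3:v→3,8→6 4:v→7,8→4 5:v→3,8→5 6:v→8,8→9 7:v→10,8→8 8:v→11,8→9 9:v→9,8→9 10:v→9,8→11 11:v→9,8→9 (ε-aug+det+¬).
'vv88': run [24, 19, 13, 8, 2] end={s17,s21} — reject; 4/4 del acc.
'v8vvv': run [24, 19, 14, 8, 5, 2] end={s1,s17} — reject; 5/5 del acc.
'88v88': run [24, 21, 18, 13, 8, 2] end={s17,s21} — reject; 5/5 single-dels accept.
3 words, ⪯-incomp.


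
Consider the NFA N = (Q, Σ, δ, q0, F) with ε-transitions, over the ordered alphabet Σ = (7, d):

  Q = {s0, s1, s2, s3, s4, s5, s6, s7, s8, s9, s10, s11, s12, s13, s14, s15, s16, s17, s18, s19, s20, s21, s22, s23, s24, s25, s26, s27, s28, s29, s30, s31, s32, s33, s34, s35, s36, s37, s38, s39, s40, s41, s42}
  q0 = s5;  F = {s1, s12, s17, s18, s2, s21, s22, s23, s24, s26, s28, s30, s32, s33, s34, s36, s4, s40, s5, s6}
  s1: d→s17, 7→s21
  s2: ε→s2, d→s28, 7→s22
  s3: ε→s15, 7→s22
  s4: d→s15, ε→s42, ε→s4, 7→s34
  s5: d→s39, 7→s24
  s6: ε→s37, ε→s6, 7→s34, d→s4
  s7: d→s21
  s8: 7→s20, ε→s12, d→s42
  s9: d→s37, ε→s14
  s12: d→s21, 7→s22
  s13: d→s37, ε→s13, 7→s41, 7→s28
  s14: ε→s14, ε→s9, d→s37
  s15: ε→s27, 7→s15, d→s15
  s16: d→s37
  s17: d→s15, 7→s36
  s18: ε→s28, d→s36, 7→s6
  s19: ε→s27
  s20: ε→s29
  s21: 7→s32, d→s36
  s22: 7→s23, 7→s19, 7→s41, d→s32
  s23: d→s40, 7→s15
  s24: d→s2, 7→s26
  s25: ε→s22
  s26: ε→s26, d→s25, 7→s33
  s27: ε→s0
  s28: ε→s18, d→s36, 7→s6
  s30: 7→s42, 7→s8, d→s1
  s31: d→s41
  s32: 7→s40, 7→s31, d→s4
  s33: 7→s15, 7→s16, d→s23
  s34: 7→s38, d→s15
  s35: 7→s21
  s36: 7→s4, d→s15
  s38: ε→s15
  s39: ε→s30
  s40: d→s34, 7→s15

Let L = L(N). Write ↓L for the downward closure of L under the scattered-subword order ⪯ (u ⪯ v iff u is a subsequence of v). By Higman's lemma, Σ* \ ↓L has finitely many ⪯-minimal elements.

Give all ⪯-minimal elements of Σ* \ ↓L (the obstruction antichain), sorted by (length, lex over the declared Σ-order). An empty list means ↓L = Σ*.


|Q|=43, |F|=20, |δ|=80 (21 ε).
min D↑ (20 st, q0=0, F={12}): 0:7→1,d→2 1:7→3,d→4 2:7→5,d→6 3:7→7,d→8 4:7→8,d→9 5:7→8,d→10 6:7→10,d→11 7:7→12,d→13 8:7→13,d→14 9:7→15,d→16 10:7→14,d→16 11:7→16,d→12 12:7→12,d→12 13:7→12,d→17 14:7→17,d→18 15:7→19,d→18 16:7→18,d→12 17:7→12,d→19 18:7→19,d→12 19:7→12,d→12.
'7777': N↓-sim [35, 30, 22, 13, 6] end={s0,s15,s16,s27,s37,s38} — reject; 4/4 deletions ∈↓L.
'dddd': run [35, 30, 19, 10, 3] end={s0,s15,s27} rej; 4/4 deletions ∈↓L.
'7dd77d': N↓-sim [35, 30, 22, 16, 12, 5, 3] end={s0,s15,s27} — reject; 6/6 deletions ∈↓L.
3 minimals (antichain).

A = [7777, dddd, 7dd77d].


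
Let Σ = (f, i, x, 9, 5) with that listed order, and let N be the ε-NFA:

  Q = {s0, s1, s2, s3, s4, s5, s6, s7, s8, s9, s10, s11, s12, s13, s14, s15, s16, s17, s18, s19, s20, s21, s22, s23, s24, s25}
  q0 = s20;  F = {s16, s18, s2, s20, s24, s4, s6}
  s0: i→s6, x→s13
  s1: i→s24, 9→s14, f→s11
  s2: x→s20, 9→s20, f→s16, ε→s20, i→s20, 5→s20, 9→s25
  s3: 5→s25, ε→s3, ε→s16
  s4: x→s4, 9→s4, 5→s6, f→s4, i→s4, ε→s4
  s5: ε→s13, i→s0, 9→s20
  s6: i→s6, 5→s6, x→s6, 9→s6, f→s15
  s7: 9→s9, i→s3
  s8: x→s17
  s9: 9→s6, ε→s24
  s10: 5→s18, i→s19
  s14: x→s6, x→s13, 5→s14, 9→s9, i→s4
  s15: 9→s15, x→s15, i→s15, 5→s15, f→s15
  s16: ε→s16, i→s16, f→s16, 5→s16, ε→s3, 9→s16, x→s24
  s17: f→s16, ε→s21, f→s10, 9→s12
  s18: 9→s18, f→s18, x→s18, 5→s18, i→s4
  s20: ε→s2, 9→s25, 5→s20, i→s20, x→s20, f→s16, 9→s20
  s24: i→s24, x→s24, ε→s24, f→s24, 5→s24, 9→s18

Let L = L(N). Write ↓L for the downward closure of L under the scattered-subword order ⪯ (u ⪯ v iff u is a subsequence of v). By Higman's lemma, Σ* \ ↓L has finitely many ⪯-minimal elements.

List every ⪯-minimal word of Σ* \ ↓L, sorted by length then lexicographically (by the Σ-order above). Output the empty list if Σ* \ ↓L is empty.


Antichain: [fx9i5f].

|Q|=26, |F|=7, |δ|=75 (11 ε).
min D↑ (7 st, q0=0, F={6}): 0:f→1,i→0,x→0,9→0,5→0 1:f→1,i→1,x→2,9→1,5→1 2:f→2,i→2,x→2,9→3,5→2 3:f→3,i→4,x→3,9→3,5→3 4:f→4,i→4,x→4,9→4,5→5 5:f→6,i→5,x→5,9→5,5→5 6:f→6,i→6,x→6,9→6,5→6 [Hopcroft].
'fx9i5f': N↓-sim [10, 8, 5, 4, 3, 2, 1] end={s15} rej; 6/6 deletions ∈↓L.
1 minimals (antichain).


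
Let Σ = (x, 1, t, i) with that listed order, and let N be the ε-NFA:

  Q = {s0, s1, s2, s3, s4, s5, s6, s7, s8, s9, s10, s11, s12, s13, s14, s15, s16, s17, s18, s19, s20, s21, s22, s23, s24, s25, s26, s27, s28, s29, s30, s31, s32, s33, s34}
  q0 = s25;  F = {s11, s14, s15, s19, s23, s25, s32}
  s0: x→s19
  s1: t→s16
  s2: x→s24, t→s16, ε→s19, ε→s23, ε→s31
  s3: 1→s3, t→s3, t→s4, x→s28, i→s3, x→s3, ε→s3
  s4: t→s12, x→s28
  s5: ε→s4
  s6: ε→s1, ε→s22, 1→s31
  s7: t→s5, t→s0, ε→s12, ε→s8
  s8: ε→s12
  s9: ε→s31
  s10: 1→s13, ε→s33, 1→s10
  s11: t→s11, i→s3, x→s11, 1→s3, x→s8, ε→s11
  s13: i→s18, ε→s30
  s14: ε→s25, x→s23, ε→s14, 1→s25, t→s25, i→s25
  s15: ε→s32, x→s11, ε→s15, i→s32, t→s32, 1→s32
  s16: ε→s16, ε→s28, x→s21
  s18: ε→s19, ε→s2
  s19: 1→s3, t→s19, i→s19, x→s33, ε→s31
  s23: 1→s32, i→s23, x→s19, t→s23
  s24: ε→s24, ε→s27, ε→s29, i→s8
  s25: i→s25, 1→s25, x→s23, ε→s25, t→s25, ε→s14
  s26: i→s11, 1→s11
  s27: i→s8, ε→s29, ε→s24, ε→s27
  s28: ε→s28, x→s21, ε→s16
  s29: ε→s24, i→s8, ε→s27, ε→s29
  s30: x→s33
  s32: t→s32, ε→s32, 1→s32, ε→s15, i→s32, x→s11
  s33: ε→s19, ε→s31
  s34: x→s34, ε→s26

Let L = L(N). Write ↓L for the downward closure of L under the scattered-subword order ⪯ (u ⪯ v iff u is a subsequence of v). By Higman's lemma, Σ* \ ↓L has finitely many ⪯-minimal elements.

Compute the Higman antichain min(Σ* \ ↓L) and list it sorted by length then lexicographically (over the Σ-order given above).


min(Σ*\↓L) = [xx1, x1xi].

|Q|=35, |F|=7, |δ|=97 (41 ε).
min D↑ (6 st, q0=0, F={4}): 0:x→1,1→0,t→0,i→0 1:x→2,1→3,t→1,i→1 2:x→2,1→4,t→2,i→2 3:x→5,1→3,t→3,i→3 4:x→4,1→4,t→4,i→4 5:x→5,1→4,t→5,i→4.
'xx1': N↓-sim [16, 14, 11, 6] end={s12,s16,s21,s28,s3,s4} rej; 3/3 deletions ∈↓L.
'x1xi': |S_i|=[16, 14, 10, 8, 6] end={s12,s16,s21,s28,s3,s4} — reject; 4/4 deletions ∈↓L.
2 minimals (antichain).


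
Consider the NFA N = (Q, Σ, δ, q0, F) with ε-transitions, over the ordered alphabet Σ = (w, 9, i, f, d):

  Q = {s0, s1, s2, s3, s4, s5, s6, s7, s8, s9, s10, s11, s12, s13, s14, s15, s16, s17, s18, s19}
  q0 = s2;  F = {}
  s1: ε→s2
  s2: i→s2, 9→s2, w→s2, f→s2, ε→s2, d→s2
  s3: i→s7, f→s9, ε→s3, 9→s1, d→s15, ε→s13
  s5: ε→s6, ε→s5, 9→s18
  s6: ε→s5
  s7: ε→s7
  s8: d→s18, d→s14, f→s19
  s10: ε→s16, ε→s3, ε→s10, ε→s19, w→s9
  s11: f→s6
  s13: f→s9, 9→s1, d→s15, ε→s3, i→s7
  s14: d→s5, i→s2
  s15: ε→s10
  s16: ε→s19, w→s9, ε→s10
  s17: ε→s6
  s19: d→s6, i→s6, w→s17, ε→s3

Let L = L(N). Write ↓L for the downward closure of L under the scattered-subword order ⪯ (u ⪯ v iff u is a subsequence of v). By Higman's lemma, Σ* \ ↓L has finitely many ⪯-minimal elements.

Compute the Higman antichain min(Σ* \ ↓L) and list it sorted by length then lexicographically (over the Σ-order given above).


A = [ε].

|Q|=20, |F|=0, |δ|=43 (18 ε).
min D↑ (1 st, q0=0, F={0}): 0:w→0,9→0,i→0,f→0,d→0.
ε ∈ L(D↑) ⇒ ↓L = ∅.


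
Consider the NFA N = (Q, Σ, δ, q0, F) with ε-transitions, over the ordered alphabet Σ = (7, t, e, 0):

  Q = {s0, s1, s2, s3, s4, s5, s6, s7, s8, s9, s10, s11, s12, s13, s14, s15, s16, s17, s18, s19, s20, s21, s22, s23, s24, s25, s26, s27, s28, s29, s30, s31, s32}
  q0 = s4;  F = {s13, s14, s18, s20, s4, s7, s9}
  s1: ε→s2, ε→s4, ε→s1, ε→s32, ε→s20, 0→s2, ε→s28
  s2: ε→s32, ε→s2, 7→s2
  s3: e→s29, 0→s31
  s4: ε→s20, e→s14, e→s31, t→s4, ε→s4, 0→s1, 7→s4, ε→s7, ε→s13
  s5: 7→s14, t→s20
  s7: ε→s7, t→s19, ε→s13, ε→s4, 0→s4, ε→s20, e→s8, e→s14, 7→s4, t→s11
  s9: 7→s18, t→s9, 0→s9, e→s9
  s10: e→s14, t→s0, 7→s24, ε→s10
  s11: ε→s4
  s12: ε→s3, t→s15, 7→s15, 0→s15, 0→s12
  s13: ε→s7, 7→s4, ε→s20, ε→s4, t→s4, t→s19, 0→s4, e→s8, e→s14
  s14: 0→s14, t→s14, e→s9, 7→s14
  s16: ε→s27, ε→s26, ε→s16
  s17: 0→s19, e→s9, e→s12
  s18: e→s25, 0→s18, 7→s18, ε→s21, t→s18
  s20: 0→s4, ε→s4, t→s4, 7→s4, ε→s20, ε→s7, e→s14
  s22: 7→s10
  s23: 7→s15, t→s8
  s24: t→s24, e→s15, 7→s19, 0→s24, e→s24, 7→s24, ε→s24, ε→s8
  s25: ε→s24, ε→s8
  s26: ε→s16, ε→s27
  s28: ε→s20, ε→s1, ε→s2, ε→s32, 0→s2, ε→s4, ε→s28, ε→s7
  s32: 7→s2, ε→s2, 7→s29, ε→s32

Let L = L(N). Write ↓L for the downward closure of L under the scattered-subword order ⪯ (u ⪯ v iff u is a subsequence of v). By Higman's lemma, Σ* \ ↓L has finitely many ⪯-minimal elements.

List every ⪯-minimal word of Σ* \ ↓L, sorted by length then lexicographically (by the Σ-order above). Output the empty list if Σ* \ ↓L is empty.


|Q|=33, |F|=7, |δ|=105 (44 ε).
min D↑ (5 st, q0=0, F={4}): 0:7→0,t→0,e→1,0→0 1:7→1,t→1,e→2,0→1 2:7→3,t→2,e→2,0→2 3:7→3,t→3,e→4,0→3 4:7→4,t→4,e→4,0→4.
'ee7e': |S_i|=[20, 10, 8, 7, 5] end={s15,s19,s24,s25,s8} — reject; 4/4 del acc.
1 words, ⪯-incomp.

min(Σ*\↓L) = [ee7e].


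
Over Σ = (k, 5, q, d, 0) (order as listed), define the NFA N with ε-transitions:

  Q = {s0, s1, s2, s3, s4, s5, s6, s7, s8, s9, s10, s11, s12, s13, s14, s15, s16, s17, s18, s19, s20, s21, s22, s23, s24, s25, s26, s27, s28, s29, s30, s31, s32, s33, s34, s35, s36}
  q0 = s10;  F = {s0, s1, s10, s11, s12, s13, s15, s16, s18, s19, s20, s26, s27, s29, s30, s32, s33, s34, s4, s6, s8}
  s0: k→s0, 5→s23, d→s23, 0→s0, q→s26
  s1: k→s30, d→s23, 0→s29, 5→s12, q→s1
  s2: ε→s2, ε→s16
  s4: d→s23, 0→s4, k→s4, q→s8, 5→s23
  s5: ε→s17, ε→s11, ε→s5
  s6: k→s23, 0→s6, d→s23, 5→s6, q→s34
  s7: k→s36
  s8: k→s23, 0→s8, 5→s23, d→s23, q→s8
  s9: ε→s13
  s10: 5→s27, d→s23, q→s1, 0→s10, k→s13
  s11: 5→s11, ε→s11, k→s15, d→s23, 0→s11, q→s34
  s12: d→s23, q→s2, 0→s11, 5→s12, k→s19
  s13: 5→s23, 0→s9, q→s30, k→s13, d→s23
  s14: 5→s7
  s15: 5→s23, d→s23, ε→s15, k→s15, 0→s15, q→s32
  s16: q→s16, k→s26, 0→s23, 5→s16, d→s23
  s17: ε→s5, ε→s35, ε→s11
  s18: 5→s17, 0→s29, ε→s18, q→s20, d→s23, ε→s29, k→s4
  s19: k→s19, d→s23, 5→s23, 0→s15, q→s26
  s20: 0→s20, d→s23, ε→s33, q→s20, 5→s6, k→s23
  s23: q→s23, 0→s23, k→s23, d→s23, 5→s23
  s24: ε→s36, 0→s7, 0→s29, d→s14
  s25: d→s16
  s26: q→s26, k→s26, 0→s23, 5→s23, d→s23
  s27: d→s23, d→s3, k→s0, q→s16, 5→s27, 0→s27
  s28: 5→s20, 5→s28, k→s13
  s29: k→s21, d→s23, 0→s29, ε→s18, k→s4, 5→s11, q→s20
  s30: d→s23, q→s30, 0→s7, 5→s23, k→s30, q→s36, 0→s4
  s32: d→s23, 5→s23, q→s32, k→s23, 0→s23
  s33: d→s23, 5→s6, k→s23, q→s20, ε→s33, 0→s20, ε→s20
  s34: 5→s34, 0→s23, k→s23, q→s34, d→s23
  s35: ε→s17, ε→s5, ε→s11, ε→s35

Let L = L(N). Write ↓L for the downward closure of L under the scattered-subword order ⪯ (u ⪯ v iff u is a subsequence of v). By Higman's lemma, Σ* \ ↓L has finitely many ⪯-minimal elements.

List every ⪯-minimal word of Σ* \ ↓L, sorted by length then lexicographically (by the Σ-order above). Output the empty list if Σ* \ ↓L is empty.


min(Σ*\↓L) = [d, k5, 5q0, q0qk].

|Q|=37, |F|=21, |δ|=145 (22 ε).
min D↑ (20 st, q0=0, F={4}): 0:k→1,5→2,q→3,d→4,0→0 1:k→1,5→4,q→5,d→4,0→1 2:k→6,5→2,q→7,d→4,0→2 3:k→5,5→8,q→3,d→4,0→9 4:k→4,5→4,q→4,d→4,0→4 5:k→5,5→4,q→5,d→4,0→10 6:k→6,5→4,q→11,d→4,0→6 7:k→11,5→7,q→7,d→4,0→4 8:k→12,5→8,q→7,d→4,0→13 9:k→10,5→13,q→14,d→4,0→9 10:k→10,5→4,q→15,d→4,0→10 11:k→11,5→4,q→11,d→4,0→4 12:k→12,5→4,q→11,d→4,0→16 13:k→16,5→13,q→17,d→4,0→13 14:k→4,5→18,q→14,d→4,0→14 15:k→4,5→4,q→15,d→4,0→15 16:k→16,5→4,q→19,d→4,0→16 17:k→4,5→17,q→17,d→4,0→4 18:k→4,5→18,q→17,d→4,0→18 19:k→4,5→4,q→19,d→4,0→4 (ε-aug+det+¬).
'd': run [31, 2] end={s23,s3} ∉↓L; 1/1 deletions ∈↓L.
'k5': run [31, 14, 1] end={s23} rej; 2/2 del acc.
'5q0': N↓-sim [31, 17, 6, 1] end={s23} rej; 3/3 single-dels accept.
'q0qk': run [31, 25, 18, 7, 1] end={s23} rej; 4/4 deletions ∈↓L.
4 words, ⪯-incomp.
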